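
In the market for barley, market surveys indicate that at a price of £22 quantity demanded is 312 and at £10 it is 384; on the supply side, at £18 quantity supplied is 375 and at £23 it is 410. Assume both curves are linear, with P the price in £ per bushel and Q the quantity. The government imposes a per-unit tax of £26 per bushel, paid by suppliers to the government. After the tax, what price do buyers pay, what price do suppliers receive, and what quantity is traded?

Buyers pay £29; suppliers receive £3; quantity = 270.

Demand slope: (384 − 312)/(10 − 22) = -6, so Qd = 444 − 6P.
Supply slope: (410 − 375)/(23 − 18) = 7, so Qs = 7P + 249.
Before the tax: set 444 − 6P = 7P + 249 → P* = £15, Q* = 354.
With the tax collected from suppliers, supply shifts: Qs = 7(P − 26) + 249.
New equilibrium: buyers pay £29, suppliers receive £3, Q = 270. (Wedge: Pb − Ps = 26.)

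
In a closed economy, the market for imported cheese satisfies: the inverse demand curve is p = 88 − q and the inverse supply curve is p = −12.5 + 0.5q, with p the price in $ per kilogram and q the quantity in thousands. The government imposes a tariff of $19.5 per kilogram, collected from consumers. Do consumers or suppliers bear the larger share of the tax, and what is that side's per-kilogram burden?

Consumers bear the larger share: $13 per kilogram.

Inverting to q(p) form: qd = 88 − p; qs = 2p + 25.
Without the tax, 88 − p = 2p + 25 gives 3p = 63, so p* = $21 and q* = 67.
With the tax collected from consumers, demand (in seller-price terms) shifts: qd = 88 − (p + 19.5).
Solving gives q = 54 with consumers paying $34 and suppliers receiving $14.5 (the $19.5 wedge).
Per-kilogram burden: consumers $13, suppliers $6.5.
Consumers take the larger share because demand is less price-elastic here (demand slope 1 vs supply slope 2).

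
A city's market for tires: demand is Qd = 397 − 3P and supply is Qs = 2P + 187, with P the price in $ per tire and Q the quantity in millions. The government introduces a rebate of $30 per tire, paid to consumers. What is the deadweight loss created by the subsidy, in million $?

Deadweight loss = $540 million.

Before the subsidy: set 397 − 3P = 2P + 187 → P* = $42, Q* = 271.
With a per-unit subsidy paid to consumers, each effectively pays P − 30, so demand becomes Qd = 397 − 3(P − 30).
Solving gives Q = 307 with consumers paying $30 and producers receiving $60 (the $30 wedge).
Quantity rises by |ΔQ| = |271 − 307| = 36.
DWL = ½ · t · |ΔQ| = ½ · 30 · 36 = $540.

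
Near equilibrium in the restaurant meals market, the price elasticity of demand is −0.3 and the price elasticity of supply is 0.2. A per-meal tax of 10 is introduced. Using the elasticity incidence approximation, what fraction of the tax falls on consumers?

Consumers' share ≈ 0.4.

Incidence ratio: consumers' share ≈ εs / (εs + |εd|) = 0.2 / (0.2 + 0.3) = 0.4.
Supply is the less elastic side, so consumers bear the smaller share.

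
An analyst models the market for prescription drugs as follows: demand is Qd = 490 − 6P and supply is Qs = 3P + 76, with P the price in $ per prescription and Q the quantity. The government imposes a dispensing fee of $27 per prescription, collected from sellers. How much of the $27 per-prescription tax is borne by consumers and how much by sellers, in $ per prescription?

Consumers bear $9 per prescription; sellers bear $18 per prescription.

Before the tax: set 490 − 6P = 3P + 76 → P* = $46, Q* = 214.
With the tax collected from sellers, supply shifts: Qs = 3(P − 27) + 76.
Solving gives Q = 160 with consumers paying $55 and sellers receiving $28 (the $27 wedge).
Burden on consumers: $9; on sellers: $18. (They sum to $27.)
The less price-elastic side of the market bears the larger share of a per-unit tax.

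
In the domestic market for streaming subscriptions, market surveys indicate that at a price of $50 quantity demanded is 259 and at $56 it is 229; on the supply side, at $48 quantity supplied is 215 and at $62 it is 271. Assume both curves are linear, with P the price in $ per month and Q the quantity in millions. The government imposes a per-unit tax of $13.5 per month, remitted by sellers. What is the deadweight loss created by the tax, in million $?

Demand slope: (229 − 259)/(56 − 50) = -5, so Qd = 509 − 5P.
Supply slope: (271 − 215)/(62 − 48) = 4, so Qs = 4P + 23.
Before the tax: set 509 − 5P = 4P + 23 → P* = $54, Q* = 239.
With the tax collected from sellers, supply shifts: Qs = 4(P − 13.5) + 23.
New equilibrium: consumers pay $60, sellers receive $46.5, Q = 209. (Wedge: Pb − Ps = 13.5.)
Quantity falls by |ΔQ| = |239 − 209| = 30.
DWL = ½ · t · |ΔQ| = ½ · 13.5 · 30 = $202.5.

Deadweight loss = $202.5 million.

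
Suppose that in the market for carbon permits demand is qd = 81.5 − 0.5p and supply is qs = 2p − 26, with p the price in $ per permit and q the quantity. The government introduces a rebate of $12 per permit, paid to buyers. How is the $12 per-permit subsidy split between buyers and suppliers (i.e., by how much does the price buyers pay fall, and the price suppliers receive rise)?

Buyers gain $9.6 per permit; suppliers gain $2.4 per permit.

Before the subsidy: set 81.5 − 0.5p = 2p − 26 → p* = $43, q* = 60.
With a per-unit subsidy paid to buyers, each effectively pays p − 12, so demand becomes qd = 81.5 − 0.5(p − 12).
New equilibrium: buyers pay $33.4, suppliers receive $45.4, q = 64.8. (Wedge: pb − ps = −12.)
Gain to buyers: $9.6; to suppliers: $2.4. (They sum to $12.)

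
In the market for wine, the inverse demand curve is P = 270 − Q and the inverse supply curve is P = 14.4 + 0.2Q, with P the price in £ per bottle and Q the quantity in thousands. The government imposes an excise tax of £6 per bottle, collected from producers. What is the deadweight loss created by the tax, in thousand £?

Inverting to Q(P) form: Qd = 270 − P; Qs = 5P − 72.
Before the tax: set 270 − P = 5P − 72 → P* = £57, Q* = 213.
With the tax collected from producers, supply shifts: Qs = 5(P − 6) − 72.
Solving gives Q = 208 with consumers paying £62 and producers receiving £56 (the £6 wedge).
Quantity falls by |ΔQ| = |213 − 208| = 5.
DWL = ½ · t · |ΔQ| = ½ · 6 · 5 = £15.

Deadweight loss = £15 thousand.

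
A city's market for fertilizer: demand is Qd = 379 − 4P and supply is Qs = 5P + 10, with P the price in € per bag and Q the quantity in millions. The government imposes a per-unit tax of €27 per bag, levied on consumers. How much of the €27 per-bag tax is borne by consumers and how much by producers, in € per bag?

Without the tax, 379 − 4P = 5P + 10 gives 9P = 369, so P* = €41 and Q* = 215.
With the tax collected from consumers, demand (in seller-price terms) shifts: Qd = 379 − 4(P + 27).
Solving gives Q = 155 with consumers paying €56 and producers receiving €29 (the €27 wedge).
Burden on consumers: €15; on producers: €12. (They sum to €27.)

Consumers bear €15 per bag; producers bear €12 per bag.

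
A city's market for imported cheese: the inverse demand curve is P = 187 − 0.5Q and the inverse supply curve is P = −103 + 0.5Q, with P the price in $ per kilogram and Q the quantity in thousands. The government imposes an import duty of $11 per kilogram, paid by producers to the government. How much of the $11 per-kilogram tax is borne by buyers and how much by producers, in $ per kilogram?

Rewrite in direct form: Qd = 374 − 2P and Qs = 2P + 206.
Before the tax: set 374 − 2P = 2P + 206 → P* = $42, Q* = 290.
With the tax collected from producers, supply shifts: Qs = 2(P − 11) + 206.
New equilibrium: buyers pay $47.5, producers receive $36.5, Q = 279. (Wedge: Pb − Ps = 11.)
Burden on buyers: $5.5; on producers: $5.5. (They sum to $11.)

Buyers bear $5.5 per kilogram; producers bear $5.5 per kilogram.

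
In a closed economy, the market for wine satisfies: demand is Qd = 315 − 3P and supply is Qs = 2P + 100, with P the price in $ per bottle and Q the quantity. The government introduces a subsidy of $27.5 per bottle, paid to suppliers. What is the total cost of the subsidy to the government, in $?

Without the subsidy, 315 − 3P = 2P + 100 gives 5P = 215, so P* = $43 and Q* = 186.
With a per-unit subsidy paid to suppliers, each receives P + 27.5 per unit sold, so supply becomes Qs = 2(P + 27.5) + 100.
New equilibrium: buyers pay $32, suppliers receive $59.5, Q = 219. (Wedge: Pb − Ps = −27.5.)
Outlay = t · Q = 27.5 · 219 = $6022.5.

Government outlay = $6022.5.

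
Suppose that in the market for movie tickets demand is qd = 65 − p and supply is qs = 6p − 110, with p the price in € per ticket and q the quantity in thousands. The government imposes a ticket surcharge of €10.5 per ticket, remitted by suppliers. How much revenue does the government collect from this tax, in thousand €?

Without the tax, 65 − p = 6p − 110 gives 7p = 175, so p* = €25 and q* = 40.
With the tax collected from suppliers, supply shifts: qs = 6(p − 10.5) − 110.
Solving gives q = 31 with consumers paying €34 and suppliers receiving €23.5 (the €10.5 wedge).
Revenue = t · Q = 10.5 · 31 = €325.5.

Tax revenue = €325.5 thousand.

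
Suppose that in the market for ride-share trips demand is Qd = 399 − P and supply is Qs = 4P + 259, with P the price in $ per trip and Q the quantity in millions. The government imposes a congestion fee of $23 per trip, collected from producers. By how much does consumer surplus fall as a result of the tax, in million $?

Consumer surplus falls by $6657.12 million.

Without the tax, 399 − P = 4P + 259 gives 5P = 140, so P* = $28 and Q* = 371.
With the tax collected from producers, supply shifts: Qs = 4(P − 23) + 259.
Solving gives Q = 352.6 with buyers paying $46.4 and producers receiving $23.4 (the $23 wedge).
ΔCS is the trapezoid between Q = 352.6 and Q = 371 of height $18.4: ½ · (371 + 352.6) · 18.4 = $6657.12.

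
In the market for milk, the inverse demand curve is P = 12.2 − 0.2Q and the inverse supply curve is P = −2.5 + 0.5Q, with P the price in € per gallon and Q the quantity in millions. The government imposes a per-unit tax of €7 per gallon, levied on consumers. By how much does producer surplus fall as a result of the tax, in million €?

Producer surplus falls by €80 million.

Inverting to Q(P) form: Qd = 61 − 5P; Qs = 2P + 5.
Without the tax, 61 − 5P = 2P + 5 gives 7P = 56, so P* = €8 and Q* = 21.
With the tax collected from consumers, demand (in seller-price terms) shifts: Qd = 61 − 5(P + 7).
New equilibrium: consumers pay €10, sellers receive €3, Q = 11. (Wedge: Pb − Ps = 7.)
ΔPS is the trapezoid between Q = 11 and Q = 21 of height €5: ½ · (21 + 11) · 5 = €80.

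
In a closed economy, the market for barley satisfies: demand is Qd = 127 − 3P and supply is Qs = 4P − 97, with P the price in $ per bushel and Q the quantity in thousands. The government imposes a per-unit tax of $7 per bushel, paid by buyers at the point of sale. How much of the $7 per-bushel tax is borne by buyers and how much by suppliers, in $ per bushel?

Before the tax: set 127 − 3P = 4P − 97 → P* = $32, Q* = 31.
With the tax collected from buyers, demand (in seller-price terms) shifts: Qd = 127 − 3(P + 7).
Solving gives Q = 19 with buyers paying $36 and suppliers receiving $29 (the $7 wedge).
Burden on buyers: $4; on suppliers: $3. (They sum to $7.)
The less price-elastic side of the market bears the larger share of a per-unit tax.

Buyers bear $4 per bushel; suppliers bear $3 per bushel.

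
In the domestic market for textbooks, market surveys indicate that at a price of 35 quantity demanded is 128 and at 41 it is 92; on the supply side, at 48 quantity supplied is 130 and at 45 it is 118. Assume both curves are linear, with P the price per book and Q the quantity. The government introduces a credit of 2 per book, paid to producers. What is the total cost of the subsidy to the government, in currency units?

Demand slope: (92 − 128)/(41 − 35) = -6, so Qd = 338 − 6P.
Supply slope: (118 − 130)/(45 − 48) = 4, so Qs = 4P − 62.
Before the subsidy: set 338 − 6P = 4P − 62 → P* = 40, Q* = 98.
With a per-unit subsidy paid to producers, each receives P + 2 per unit sold, so supply becomes Qs = 4(P + 2) − 62.
New equilibrium: buyers pay 39.2, producers receive 41.2, Q = 102.8. (Wedge: Pb − Ps = −2.)
Outlay = t · Q = 2 · 102.8 = 205.6.

Government outlay = 205.6.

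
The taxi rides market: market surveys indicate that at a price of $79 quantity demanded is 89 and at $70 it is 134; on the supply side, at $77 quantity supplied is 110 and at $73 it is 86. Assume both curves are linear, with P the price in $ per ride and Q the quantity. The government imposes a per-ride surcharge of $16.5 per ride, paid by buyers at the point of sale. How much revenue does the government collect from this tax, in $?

Demand slope: (134 − 89)/(70 − 79) = -5, so Qd = 484 − 5P.
Supply slope: (86 − 110)/(73 − 77) = 6, so Qs = 6P − 352.
Without the tax, 484 − 5P = 6P − 352 gives 11P = 836, so P* = $76 and Q* = 104.
With the tax collected from buyers, demand (in seller-price terms) shifts: Qd = 484 − 5(P + 16.5).
New equilibrium: buyers pay $85, sellers receive $68.5, Q = 59. (Wedge: Pb − Ps = 16.5.)
Revenue = t · Q = 16.5 · 59 = $973.5.

Tax revenue = $973.5.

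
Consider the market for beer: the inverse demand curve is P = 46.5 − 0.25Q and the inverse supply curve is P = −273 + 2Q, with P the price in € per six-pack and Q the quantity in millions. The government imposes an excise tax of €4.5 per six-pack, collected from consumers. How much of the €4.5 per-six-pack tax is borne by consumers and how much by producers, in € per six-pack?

Consumers bear €0.5 per six-pack; producers bear €4 per six-pack.

Rewrite in direct form: Qd = 186 − 4P and Qs = 0.5P + 136.5.
Before the tax: set 186 − 4P = 0.5P + 136.5 → P* = €11, Q* = 142.
With the tax collected from consumers, demand (in seller-price terms) shifts: Qd = 186 − 4(P + 4.5).
Solving gives Q = 140 with consumers paying €11.5 and producers receiving €7 (the €4.5 wedge).
Burden on consumers: €0.5; on producers: €4. (They sum to €4.5.)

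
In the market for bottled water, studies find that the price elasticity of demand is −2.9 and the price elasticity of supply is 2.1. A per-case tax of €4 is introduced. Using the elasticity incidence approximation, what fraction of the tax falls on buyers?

Buyers' share ≈ 0.42.

Incidence ratio: buyers' share ≈ εs / (εs + |εd|) = 2.1 / (2.1 + 2.9) = 0.42.
Supply is the less elastic side, so buyers bear the smaller share.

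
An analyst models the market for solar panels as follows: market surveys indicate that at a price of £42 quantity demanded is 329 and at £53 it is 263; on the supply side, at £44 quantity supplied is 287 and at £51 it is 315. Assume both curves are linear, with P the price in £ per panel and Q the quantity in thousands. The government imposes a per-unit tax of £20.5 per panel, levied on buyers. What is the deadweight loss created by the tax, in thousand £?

Demand slope: (263 − 329)/(53 − 42) = -6, so Qd = 581 − 6P.
Supply slope: (315 − 287)/(51 − 44) = 4, so Qs = 4P + 111.
Without the tax, 581 − 6P = 4P + 111 gives 10P = 470, so P* = £47 and Q* = 299.
With the tax collected from buyers, demand (in seller-price terms) shifts: Qd = 581 − 6(P + 20.5).
New equilibrium: buyers pay £55.2, sellers receive £34.7, Q = 249.8. (Wedge: Pb − Ps = 20.5.)
Quantity falls by |ΔQ| = |299 − 249.8| = 49.2.
DWL = ½ · t · |ΔQ| = ½ · 20.5 · 49.2 = £504.3.

Deadweight loss = £504.3 thousand.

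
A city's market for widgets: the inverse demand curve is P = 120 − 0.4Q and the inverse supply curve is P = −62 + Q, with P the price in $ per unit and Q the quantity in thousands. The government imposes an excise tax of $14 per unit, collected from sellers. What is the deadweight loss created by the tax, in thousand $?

Rewrite in direct form: Qd = 300 − 2.5P and Qs = P + 62.
Without the tax, 300 − 2.5P = P + 62 gives 3.5P = 238, so P* = $68 and Q* = 130.
With the tax collected from sellers, supply shifts: Qs = (P − 14) + 62.
Solving gives Q = 120 with consumers paying $72 and sellers receiving $58 (the $14 wedge).
Quantity falls by |ΔQ| = |130 − 120| = 10.
DWL = ½ · t · |ΔQ| = ½ · 14 · 10 = $70.

Deadweight loss = $70 thousand.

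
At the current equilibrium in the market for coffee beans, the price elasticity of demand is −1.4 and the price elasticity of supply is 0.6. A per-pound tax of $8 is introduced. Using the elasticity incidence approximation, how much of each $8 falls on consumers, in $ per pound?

Consumers bear ≈ $2.4 per pound.

Incidence ratio: consumers' share ≈ εs / (εs + |εd|) = 0.6 / (0.6 + 1.4) = 0.3.
So consumers bear ≈ 0.3 × $8 = $2.4; producers bear $5.6.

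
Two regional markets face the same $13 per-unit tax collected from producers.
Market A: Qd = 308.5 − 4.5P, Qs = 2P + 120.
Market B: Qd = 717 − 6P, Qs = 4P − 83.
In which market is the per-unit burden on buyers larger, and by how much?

Market B, by $1.2.

Market A: pre-tax P* = $29, Q* = 178; post-tax Q = 160; per-unit burden on buyers = $4.
Market B: pre-tax P* = $80, Q* = 237; post-tax Q = 205.8; per-unit burden on buyers = $5.2.
Difference: $4 vs $5.2 → market B is larger by $1.2.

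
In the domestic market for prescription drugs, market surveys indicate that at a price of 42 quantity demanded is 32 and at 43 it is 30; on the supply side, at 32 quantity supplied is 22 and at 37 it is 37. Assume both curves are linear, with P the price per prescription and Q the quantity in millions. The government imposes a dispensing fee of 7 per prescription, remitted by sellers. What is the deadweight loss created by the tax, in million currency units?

Deadweight loss = 29.4 million.

Demand slope: (30 − 32)/(43 − 42) = -2, so Qd = 116 − 2P.
Supply slope: (37 − 22)/(37 − 32) = 3, so Qs = 3P − 74.
Before the tax: set 116 − 2P = 3P − 74 → P* = 38, Q* = 40.
With the tax collected from sellers, supply shifts: Qs = 3(P − 7) − 74.
New equilibrium: consumers pay 42.2, sellers receive 35.2, Q = 31.6. (Wedge: Pb − Ps = 7.)
Quantity falls by |ΔQ| = |40 − 31.6| = 8.4.
DWL = ½ · t · |ΔQ| = ½ · 7 · 8.4 = 29.4.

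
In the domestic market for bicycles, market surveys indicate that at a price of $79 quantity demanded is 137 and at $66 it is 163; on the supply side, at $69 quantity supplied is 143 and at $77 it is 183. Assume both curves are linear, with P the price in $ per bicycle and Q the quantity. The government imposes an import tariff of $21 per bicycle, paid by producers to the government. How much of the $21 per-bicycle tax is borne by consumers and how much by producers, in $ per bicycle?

Consumers bear $15 per bicycle; producers bear $6 per bicycle.

Demand slope: (163 − 137)/(66 − 79) = -2, so Qd = 295 − 2P.
Supply slope: (183 − 143)/(77 − 69) = 5, so Qs = 5P − 202.
Before the tax: set 295 − 2P = 5P − 202 → P* = $71, Q* = 153.
With the tax collected from producers, supply shifts: Qs = 5(P − 21) − 202.
New equilibrium: consumers pay $86, producers receive $65, Q = 123. (Wedge: Pb − Ps = 21.)
Burden on consumers: $15; on producers: $6. (They sum to $21.)
The less price-elastic side of the market bears the larger share of a per-unit tax.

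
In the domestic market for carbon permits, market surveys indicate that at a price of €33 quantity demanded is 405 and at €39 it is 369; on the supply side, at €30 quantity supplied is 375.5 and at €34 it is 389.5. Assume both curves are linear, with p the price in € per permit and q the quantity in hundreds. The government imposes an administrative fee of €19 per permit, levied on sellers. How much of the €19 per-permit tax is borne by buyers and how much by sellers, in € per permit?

Buyers bear €7 per permit; sellers bear €12 per permit.

Demand slope: (369 − 405)/(39 − 33) = -6, so qd = 603 − 6p.
Supply slope: (389.5 − 375.5)/(34 − 30) = 3.5, so qs = 3.5p + 270.5.
Before the tax: set 603 − 6p = 3.5p + 270.5 → p* = €35, q* = 393.
With the tax collected from sellers, supply shifts: qs = 3.5(p − 19) + 270.5.
New equilibrium: buyers pay €42, sellers receive €23, q = 351. (Wedge: pb − ps = 19.)
Burden on buyers: €7; on sellers: €12. (They sum to €19.)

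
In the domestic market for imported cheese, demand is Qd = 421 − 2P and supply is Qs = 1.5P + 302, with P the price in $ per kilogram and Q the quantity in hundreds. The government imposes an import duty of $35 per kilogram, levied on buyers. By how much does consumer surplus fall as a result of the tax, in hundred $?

Consumer surplus falls by $5070 hundred.

Before the tax: set 421 − 2P = 1.5P + 302 → P* = $34, Q* = 353.
With the tax collected from buyers, demand (in seller-price terms) shifts: Qd = 421 − 2(P + 35).
New equilibrium: buyers pay $49, suppliers receive $14, Q = 323. (Wedge: Pb − Ps = 35.)
ΔCS is the trapezoid between Q = 323 and Q = 353 of height $15: ½ · (353 + 323) · 15 = $5070.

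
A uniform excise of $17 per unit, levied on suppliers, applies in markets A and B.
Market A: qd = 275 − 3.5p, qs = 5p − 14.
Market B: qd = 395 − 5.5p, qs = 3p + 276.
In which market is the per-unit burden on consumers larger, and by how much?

Market A: pre-tax p* = $34, q* = 156; post-tax q = 121; per-unit burden on consumers = $10.
Market B: pre-tax p* = $14, q* = 318; post-tax q = 285; per-unit burden on consumers = $6.
Difference: $10 vs $6 → market A is larger by $4.

Market A, by $4.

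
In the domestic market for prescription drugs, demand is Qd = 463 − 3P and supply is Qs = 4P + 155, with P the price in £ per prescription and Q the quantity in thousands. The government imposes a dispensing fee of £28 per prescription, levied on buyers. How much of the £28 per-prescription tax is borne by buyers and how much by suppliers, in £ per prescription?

Buyers bear £16 per prescription; suppliers bear £12 per prescription.

Without the tax, 463 − 3P = 4P + 155 gives 7P = 308, so P* = £44 and Q* = 331.
With the tax collected from buyers, demand (in seller-price terms) shifts: Qd = 463 − 3(P + 28).
Solving gives Q = 283 with buyers paying £60 and suppliers receiving £32 (the £28 wedge).
Burden on buyers: £16; on suppliers: £12. (They sum to £28.)
The less price-elastic side of the market bears the larger share of a per-unit tax.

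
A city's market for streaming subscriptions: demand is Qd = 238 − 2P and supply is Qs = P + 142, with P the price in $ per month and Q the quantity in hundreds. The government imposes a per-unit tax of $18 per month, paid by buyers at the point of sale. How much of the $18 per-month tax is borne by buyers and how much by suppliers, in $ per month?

Buyers bear $6 per month; suppliers bear $12 per month.

Without the tax, 238 − 2P = P + 142 gives 3P = 96, so P* = $32 and Q* = 174.
With the tax collected from buyers, demand (in seller-price terms) shifts: Qd = 238 − 2(P + 18).
New equilibrium: buyers pay $38, suppliers receive $20, Q = 162. (Wedge: Pb − Ps = 18.)
Burden on buyers: $6; on suppliers: $12. (They sum to $18.)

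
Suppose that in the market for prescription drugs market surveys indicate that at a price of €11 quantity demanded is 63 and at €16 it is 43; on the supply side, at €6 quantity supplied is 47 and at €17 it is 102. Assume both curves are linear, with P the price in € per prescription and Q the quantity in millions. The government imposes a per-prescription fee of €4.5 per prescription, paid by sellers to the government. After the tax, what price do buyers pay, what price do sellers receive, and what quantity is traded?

Demand slope: (43 − 63)/(16 − 11) = -4, so Qd = 107 − 4P.
Supply slope: (102 − 47)/(17 − 6) = 5, so Qs = 5P + 17.
Without the tax, 107 − 4P = 5P + 17 gives 9P = 90, so P* = €10 and Q* = 67.
With the tax collected from sellers, supply shifts: Qs = 5(P − 4.5) + 17.
New equilibrium: buyers pay €12.5, sellers receive €8, Q = 57. (Wedge: Pb − Ps = 4.5.)
The less price-elastic side of the market bears the larger share of a per-unit tax.

Buyers pay €12.5; sellers receive €8; quantity = 57.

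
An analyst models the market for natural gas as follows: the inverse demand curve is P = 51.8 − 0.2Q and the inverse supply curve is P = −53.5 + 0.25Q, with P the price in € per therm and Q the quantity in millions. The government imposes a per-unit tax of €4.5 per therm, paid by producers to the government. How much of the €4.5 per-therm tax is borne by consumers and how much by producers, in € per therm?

Rewrite in direct form: Qd = 259 − 5P and Qs = 4P + 214.
Without the tax, 259 − 5P = 4P + 214 gives 9P = 45, so P* = €5 and Q* = 234.
With the tax collected from producers, supply shifts: Qs = 4(P − 4.5) + 214.
New equilibrium: consumers pay €7, producers receive €2.5, Q = 224. (Wedge: Pb − Ps = 4.5.)
Burden on consumers: €2; on producers: €2.5. (They sum to €4.5.)
The less price-elastic side of the market bears the larger share of a per-unit tax.

Consumers bear €2 per therm; producers bear €2.5 per therm.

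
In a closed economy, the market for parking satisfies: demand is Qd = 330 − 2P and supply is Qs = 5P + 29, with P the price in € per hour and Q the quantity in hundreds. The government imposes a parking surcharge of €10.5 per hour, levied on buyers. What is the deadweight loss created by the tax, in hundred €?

Before the tax: set 330 − 2P = 5P + 29 → P* = €43, Q* = 244.
With the tax collected from buyers, demand (in seller-price terms) shifts: Qd = 330 − 2(P + 10.5).
Solving gives Q = 229 with buyers paying €50.5 and producers receiving €40 (the €10.5 wedge).
Quantity falls by |ΔQ| = |244 − 229| = 15.
DWL = ½ · t · |ΔQ| = ½ · 10.5 · 15 = €78.75.

Deadweight loss = €78.75 hundred.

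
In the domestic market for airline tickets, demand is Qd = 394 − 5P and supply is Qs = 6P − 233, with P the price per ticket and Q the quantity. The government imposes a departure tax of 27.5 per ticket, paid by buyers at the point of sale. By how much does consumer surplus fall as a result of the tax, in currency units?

Before the tax: set 394 − 5P = 6P − 233 → P* = 57, Q* = 109.
With the tax collected from buyers, demand (in seller-price terms) shifts: Qd = 394 − 5(P + 27.5).
Solving gives Q = 34 with buyers paying 72 and suppliers receiving 44.5 (the 27.5 wedge).
ΔCS is the trapezoid between Q = 34 and Q = 109 of height 15: ½ · (109 + 34) · 15 = 1072.5.

Consumer surplus falls by 1072.5.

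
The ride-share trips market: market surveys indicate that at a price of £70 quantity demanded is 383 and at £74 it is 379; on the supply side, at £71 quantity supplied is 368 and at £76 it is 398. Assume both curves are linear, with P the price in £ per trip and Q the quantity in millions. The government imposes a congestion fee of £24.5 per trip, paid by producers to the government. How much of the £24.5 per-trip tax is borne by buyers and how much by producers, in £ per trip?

Demand slope: (379 − 383)/(74 − 70) = -1, so Qd = 453 − P.
Supply slope: (398 − 368)/(76 − 71) = 6, so Qs = 6P − 58.
Before the tax: set 453 − P = 6P − 58 → P* = £73, Q* = 380.
With the tax collected from producers, supply shifts: Qs = 6(P − 24.5) − 58.
Solving gives Q = 359 with buyers paying £94 and producers receiving £69.5 (the £24.5 wedge).
Burden on buyers: £21; on producers: £3.5. (They sum to £24.5.)

Buyers bear £21 per trip; producers bear £3.5 per trip.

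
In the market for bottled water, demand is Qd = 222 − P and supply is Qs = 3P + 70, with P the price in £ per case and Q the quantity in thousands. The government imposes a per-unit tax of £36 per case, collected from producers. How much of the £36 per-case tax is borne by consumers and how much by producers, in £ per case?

Consumers bear £27 per case; producers bear £9 per case.

Without the tax, 222 − P = 3P + 70 gives 4P = 152, so P* = £38 and Q* = 184.
With the tax collected from producers, supply shifts: Qs = 3(P − 36) + 70.
New equilibrium: consumers pay £65, producers receive £29, Q = 157. (Wedge: Pb − Ps = 36.)
Burden on consumers: £27; on producers: £9. (They sum to £36.)
The less price-elastic side of the market bears the larger share of a per-unit tax.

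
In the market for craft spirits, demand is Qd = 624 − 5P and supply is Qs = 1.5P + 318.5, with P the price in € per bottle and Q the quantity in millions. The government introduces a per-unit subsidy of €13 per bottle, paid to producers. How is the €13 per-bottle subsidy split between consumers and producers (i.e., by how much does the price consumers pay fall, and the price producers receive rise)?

Before the subsidy: set 624 − 5P = 1.5P + 318.5 → P* = €47, Q* = 389.
With a per-unit subsidy paid to producers, each receives P + 13 per unit sold, so supply becomes Qs = 1.5(P + 13) + 318.5.
Solving gives Q = 404 with consumers paying €44 and producers receiving €57 (the €13 wedge).
Gain to consumers: €3; to producers: €10. (They sum to €13.)

Consumers gain €3 per bottle; producers gain €10 per bottle.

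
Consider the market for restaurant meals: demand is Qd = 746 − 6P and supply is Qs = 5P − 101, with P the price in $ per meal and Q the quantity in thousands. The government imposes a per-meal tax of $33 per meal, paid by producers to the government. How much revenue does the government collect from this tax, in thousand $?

Without the tax, 746 − 6P = 5P − 101 gives 11P = 847, so P* = $77 and Q* = 284.
With the tax collected from producers, supply shifts: Qs = 5(P − 33) − 101.
Solving gives Q = 194 with consumers paying $92 and producers receiving $59 (the $33 wedge).
Revenue = t · Q = 33 · 194 = $6402.

Tax revenue = $6402 thousand.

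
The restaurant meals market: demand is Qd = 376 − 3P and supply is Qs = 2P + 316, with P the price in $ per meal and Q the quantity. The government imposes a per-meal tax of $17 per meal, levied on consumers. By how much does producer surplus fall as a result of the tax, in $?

Before the tax: set 376 − 3P = 2P + 316 → P* = $12, Q* = 340.
With the tax collected from consumers, demand (in seller-price terms) shifts: Qd = 376 − 3(P + 17).
Solving gives Q = 319.6 with consumers paying $18.8 and producers receiving $1.8 (the $17 wedge).
ΔPS is the trapezoid between Q = 319.6 and Q = 340 of height $10.2: ½ · (340 + 319.6) · 10.2 = $3363.96.

Producer surplus falls by $3363.96.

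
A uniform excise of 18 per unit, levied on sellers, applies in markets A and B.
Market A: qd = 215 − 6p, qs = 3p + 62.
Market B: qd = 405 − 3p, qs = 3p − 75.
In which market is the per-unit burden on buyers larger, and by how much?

Market B, by 3.

Market A: pre-tax p* = 17, q* = 113; post-tax q = 77; per-unit burden on buyers = 6.
Market B: pre-tax p* = 80, q* = 165; post-tax q = 138; per-unit burden on buyers = 9.
Difference: 6 vs 9 → market B is larger by 3.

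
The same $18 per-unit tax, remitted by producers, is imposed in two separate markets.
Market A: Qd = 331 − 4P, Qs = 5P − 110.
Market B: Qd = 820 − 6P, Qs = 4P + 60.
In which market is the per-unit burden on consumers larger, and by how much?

Market A: pre-tax P* = $49, Q* = 135; post-tax Q = 95; per-unit burden on consumers = $10.
Market B: pre-tax P* = $76, Q* = 364; post-tax Q = 320.8; per-unit burden on consumers = $7.2.
Difference: $10 vs $7.2 → market A is larger by $2.8.

Market A, by $2.8.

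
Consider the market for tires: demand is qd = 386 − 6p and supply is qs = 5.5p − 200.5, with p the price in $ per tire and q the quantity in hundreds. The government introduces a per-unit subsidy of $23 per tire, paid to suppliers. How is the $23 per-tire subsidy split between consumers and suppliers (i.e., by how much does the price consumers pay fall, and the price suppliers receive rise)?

Before the subsidy: set 386 − 6p = 5.5p − 200.5 → p* = $51, q* = 80.
With a per-unit subsidy paid to suppliers, each receives p + 23 per unit sold, so supply becomes qs = 5.5(p + 23) − 200.5.
New equilibrium: consumers pay $40, suppliers receive $63, q = 146. (Wedge: pb − ps = −23.)
Gain to consumers: $11; to suppliers: $12. (They sum to $23.)

Consumers gain $11 per tire; suppliers gain $12 per tire.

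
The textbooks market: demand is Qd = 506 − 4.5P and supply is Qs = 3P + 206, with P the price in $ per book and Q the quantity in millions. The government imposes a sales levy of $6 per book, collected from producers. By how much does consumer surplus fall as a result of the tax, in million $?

Consumer surplus falls by $769.44 million.

Before the tax: set 506 − 4.5P = 3P + 206 → P* = $40, Q* = 326.
With the tax collected from producers, supply shifts: Qs = 3(P − 6) + 206.
Solving gives Q = 315.2 with consumers paying $42.4 and producers receiving $36.4 (the $6 wedge).
ΔCS is the trapezoid between Q = 315.2 and Q = 326 of height $2.4: ½ · (326 + 315.2) · 2.4 = $769.44.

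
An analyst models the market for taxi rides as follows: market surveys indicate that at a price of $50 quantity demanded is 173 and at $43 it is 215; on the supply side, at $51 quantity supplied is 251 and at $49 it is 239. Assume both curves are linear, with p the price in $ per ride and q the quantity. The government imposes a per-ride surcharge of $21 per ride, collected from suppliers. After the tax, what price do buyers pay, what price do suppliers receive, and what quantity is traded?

Demand slope: (215 − 173)/(43 − 50) = -6, so qd = 473 − 6p.
Supply slope: (239 − 251)/(49 − 51) = 6, so qs = 6p − 55.
Before the tax: set 473 − 6p = 6p − 55 → p* = $44, q* = 209.
With the tax collected from suppliers, supply shifts: qs = 6(p − 21) − 55.
New equilibrium: buyers pay $54.5, suppliers receive $33.5, q = 146. (Wedge: pb − ps = 21.)

Buyers pay $54.5; suppliers receive $33.5; quantity = 146.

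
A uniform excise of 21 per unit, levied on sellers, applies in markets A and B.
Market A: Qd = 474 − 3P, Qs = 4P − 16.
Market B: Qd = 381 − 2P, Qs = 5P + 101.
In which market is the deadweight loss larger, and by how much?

Market A, by 63.

Market A: pre-tax P* = 70, Q* = 264; post-tax Q = 228; deadweight loss = 378.
Market B: pre-tax P* = 40, Q* = 301; post-tax Q = 271; deadweight loss = 315.
Difference: 378 vs 315 → market A is larger by 63.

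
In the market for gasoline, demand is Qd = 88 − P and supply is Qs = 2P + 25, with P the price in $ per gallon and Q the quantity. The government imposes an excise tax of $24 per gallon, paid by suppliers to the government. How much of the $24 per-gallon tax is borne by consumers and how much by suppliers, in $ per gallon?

Before the tax: set 88 − P = 2P + 25 → P* = $21, Q* = 67.
With the tax collected from suppliers, supply shifts: Qs = 2(P − 24) + 25.
Solving gives Q = 51 with consumers paying $37 and suppliers receiving $13 (the $24 wedge).
Burden on consumers: $16; on suppliers: $8. (They sum to $24.)

Consumers bear $16 per gallon; suppliers bear $8 per gallon.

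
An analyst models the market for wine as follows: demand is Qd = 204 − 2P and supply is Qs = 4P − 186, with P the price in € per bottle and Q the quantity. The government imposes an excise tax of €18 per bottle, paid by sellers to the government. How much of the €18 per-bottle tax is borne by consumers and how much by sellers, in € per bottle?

Before the tax: set 204 − 2P = 4P − 186 → P* = €65, Q* = 74.
With the tax collected from sellers, supply shifts: Qs = 4(P − 18) − 186.
Solving gives Q = 50 with consumers paying €77 and sellers receiving €59 (the €18 wedge).
Burden on consumers: €12; on sellers: €6. (They sum to €18.)
The less price-elastic side of the market bears the larger share of a per-unit tax.

Consumers bear €12 per bottle; sellers bear €6 per bottle.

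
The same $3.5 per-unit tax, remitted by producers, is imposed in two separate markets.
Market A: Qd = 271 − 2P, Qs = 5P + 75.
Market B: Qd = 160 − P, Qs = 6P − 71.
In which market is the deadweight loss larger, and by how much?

Market A, by $3.5.

Market A: pre-tax P* = $28, Q* = 215; post-tax Q = 210; deadweight loss = $8.75.
Market B: pre-tax P* = $33, Q* = 127; post-tax Q = 124; deadweight loss = $5.25.
Difference: $8.75 vs $5.25 → market A is larger by $3.5.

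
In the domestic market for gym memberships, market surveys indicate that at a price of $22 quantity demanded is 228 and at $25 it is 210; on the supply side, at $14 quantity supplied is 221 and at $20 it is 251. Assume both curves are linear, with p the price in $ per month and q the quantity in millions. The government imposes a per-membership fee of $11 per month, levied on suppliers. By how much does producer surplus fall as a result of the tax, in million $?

Demand slope: (210 − 228)/(25 − 22) = -6, so qd = 360 − 6p.
Supply slope: (251 − 221)/(20 − 14) = 5, so qs = 5p + 151.
Before the tax: set 360 − 6p = 5p + 151 → p* = $19, q* = 246.
With the tax collected from suppliers, supply shifts: qs = 5(p − 11) + 151.
Solving gives q = 216 with buyers paying $24 and suppliers receiving $13 (the $11 wedge).
ΔPS is the trapezoid between Q = 216 and Q = 246 of height $6: ½ · (246 + 216) · 6 = $1386.

Producer surplus falls by $1386 million.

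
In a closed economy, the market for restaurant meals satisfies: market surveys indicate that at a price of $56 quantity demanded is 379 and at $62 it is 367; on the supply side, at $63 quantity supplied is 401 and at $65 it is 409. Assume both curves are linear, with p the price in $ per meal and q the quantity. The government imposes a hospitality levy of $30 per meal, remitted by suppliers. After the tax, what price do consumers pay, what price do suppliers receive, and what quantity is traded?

Demand slope: (367 − 379)/(62 − 56) = -2, so qd = 491 − 2p.
Supply slope: (409 − 401)/(65 − 63) = 4, so qs = 4p + 149.
Without the tax, 491 − 2p = 4p + 149 gives 6p = 342, so p* = $57 and q* = 377.
With the tax collected from suppliers, supply shifts: qs = 4(p − 30) + 149.
Solving gives q = 337 with consumers paying $77 and suppliers receiving $47 (the $30 wedge).
The less price-elastic side of the market bears the larger share of a per-unit tax.

Consumers pay $77; suppliers receive $47; quantity = 337.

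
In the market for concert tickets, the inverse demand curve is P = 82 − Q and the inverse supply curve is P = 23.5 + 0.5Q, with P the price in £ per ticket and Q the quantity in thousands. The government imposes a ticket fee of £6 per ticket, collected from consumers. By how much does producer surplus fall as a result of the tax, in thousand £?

Inverting to Q(P) form: Qd = 82 − P; Qs = 2P − 47.
Without the tax, 82 − P = 2P − 47 gives 3P = 129, so P* = £43 and Q* = 39.
With the tax collected from consumers, demand (in seller-price terms) shifts: Qd = 82 − (P + 6).
Solving gives Q = 35 with consumers paying £47 and sellers receiving £41 (the £6 wedge).
ΔPS is the trapezoid between Q = 35 and Q = 39 of height £2: ½ · (39 + 35) · 2 = £74.

Producer surplus falls by £74 thousand.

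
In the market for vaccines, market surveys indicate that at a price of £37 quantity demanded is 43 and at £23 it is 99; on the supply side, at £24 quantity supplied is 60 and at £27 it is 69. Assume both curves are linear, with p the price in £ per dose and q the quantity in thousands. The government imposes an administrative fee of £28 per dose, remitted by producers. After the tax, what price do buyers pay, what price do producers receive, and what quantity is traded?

Demand slope: (99 − 43)/(23 − 37) = -4, so qd = 191 − 4p.
Supply slope: (69 − 60)/(27 − 24) = 3, so qs = 3p − 12.
Without the tax, 191 − 4p = 3p − 12 gives 7p = 203, so p* = £29 and q* = 75.
With the tax collected from producers, supply shifts: qs = 3(p − 28) − 12.
New equilibrium: buyers pay £41, producers receive £13, q = 27. (Wedge: pb − ps = 28.)
The less price-elastic side of the market bears the larger share of a per-unit tax.

Buyers pay £41; producers receive £13; quantity = 27.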